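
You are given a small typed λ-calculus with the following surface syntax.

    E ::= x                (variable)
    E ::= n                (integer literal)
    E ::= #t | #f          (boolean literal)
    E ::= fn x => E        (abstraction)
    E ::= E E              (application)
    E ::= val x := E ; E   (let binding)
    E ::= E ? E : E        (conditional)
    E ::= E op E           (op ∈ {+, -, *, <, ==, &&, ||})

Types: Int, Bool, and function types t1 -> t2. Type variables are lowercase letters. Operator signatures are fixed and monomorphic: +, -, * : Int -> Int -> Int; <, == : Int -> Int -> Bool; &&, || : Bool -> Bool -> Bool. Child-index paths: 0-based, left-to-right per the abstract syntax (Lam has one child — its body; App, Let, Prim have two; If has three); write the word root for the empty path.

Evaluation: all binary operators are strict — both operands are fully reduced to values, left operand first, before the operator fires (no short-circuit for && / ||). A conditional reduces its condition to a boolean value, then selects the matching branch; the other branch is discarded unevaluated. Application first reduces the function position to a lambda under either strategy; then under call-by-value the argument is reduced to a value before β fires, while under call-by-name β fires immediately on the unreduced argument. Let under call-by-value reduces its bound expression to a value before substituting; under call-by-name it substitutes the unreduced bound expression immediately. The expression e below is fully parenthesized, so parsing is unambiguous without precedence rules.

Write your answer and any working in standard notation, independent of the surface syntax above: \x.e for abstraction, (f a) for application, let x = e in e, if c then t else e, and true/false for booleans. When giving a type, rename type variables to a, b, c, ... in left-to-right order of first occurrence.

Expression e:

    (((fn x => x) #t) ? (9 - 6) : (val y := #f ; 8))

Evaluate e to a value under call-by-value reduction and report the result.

Answer: 3

Trace:
step 0: (if ((\x.x) true) then (9 - 6) else (let y = false in 8))
step 1: [beta@0] (if true then (9 - 6) else (let y = false in 8))
step 2: [if@root] (9 - 6)
step 3: [delta@root] 3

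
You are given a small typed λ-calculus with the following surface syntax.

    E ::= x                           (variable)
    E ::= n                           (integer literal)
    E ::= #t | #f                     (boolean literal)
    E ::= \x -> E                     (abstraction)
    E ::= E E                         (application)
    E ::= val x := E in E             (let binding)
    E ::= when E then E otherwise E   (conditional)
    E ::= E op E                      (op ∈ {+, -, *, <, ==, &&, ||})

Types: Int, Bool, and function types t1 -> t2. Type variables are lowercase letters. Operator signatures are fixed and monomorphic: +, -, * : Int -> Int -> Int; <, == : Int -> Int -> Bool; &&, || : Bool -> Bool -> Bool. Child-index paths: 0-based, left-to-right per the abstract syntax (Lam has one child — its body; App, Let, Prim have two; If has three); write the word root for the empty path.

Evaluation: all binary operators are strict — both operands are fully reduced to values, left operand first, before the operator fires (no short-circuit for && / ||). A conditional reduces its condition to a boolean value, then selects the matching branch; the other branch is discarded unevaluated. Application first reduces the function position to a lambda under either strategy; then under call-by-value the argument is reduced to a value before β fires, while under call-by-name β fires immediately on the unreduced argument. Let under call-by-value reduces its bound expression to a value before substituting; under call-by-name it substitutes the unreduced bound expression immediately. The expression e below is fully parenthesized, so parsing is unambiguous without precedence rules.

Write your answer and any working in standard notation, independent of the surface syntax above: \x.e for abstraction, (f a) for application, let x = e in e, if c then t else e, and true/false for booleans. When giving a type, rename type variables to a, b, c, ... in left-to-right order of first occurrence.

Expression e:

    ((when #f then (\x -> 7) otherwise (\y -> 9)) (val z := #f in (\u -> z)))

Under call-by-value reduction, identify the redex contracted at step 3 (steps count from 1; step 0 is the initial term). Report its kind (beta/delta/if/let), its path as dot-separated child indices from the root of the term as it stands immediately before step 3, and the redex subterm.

Answer: beta at root : ((\y.9) (\u.false))

Derivation:
step 0: ((if false then (\x.7) else (\y.9)) (let z = false in (\u.z)))
step 1: [if@0] ((\y.9) (let z = false in (\u.z)))
step 2: [let@1] ((\y.9) (\u.false))
step 3: [beta@root] 9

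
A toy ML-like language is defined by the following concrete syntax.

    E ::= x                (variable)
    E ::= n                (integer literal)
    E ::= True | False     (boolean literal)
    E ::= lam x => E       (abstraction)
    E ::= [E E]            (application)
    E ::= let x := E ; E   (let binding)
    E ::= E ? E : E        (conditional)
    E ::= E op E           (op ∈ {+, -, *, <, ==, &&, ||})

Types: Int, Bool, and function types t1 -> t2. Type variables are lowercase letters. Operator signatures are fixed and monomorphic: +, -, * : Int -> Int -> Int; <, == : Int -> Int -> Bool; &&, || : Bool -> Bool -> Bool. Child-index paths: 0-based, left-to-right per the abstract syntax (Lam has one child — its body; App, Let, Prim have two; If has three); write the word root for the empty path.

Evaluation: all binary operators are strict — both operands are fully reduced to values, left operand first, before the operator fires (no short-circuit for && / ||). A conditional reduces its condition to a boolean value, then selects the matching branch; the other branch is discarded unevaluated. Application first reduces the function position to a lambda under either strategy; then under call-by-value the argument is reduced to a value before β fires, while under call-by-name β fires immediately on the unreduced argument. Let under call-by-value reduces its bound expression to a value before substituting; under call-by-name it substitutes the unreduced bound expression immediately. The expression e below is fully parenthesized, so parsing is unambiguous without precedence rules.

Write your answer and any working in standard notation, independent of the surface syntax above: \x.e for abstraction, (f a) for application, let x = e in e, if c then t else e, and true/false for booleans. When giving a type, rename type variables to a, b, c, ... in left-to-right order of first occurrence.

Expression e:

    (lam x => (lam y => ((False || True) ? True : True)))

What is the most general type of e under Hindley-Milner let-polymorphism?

Answer: a -> b -> Bool

Derivation:
  unify Bool ~ Bool
  unify Bool ~ Bool
  unify Bool ~ Bool
  unify Bool ~ Bool
\y._ : b -> Bool
\x._ : a -> b -> Bool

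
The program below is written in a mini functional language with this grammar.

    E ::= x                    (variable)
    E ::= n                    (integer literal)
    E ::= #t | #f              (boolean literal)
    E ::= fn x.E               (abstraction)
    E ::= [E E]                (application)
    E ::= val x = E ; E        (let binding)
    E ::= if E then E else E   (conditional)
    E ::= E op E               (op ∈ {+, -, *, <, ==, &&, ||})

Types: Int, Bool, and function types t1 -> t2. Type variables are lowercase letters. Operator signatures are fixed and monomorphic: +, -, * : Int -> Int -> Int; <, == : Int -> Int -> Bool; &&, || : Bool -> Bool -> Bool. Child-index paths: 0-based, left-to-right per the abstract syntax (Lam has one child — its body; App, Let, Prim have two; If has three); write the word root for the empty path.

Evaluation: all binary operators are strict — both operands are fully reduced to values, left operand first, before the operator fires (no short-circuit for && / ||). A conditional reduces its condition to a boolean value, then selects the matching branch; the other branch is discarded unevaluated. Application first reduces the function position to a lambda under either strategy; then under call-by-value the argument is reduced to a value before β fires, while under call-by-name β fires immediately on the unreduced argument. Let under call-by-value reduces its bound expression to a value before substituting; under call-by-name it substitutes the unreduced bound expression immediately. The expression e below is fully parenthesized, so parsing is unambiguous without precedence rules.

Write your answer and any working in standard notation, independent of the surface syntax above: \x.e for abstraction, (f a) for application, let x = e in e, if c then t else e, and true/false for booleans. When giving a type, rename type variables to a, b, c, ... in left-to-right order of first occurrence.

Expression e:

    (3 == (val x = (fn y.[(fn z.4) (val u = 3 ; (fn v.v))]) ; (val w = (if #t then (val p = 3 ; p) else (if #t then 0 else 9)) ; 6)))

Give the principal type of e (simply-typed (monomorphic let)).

Answer: Bool

Working:
  unify Int ~ Int
\z._ : b -> Int
let u : Int
v : c
\v._ : c -> c
  unify b -> Int ~ (c -> c) -> d
  unify b ~ c -> c
  unify Int ~ d
_ _ : Int
\y._ : a -> Int
let x : a -> Int
  unify Bool ~ Bool
let p : Int
p : Int
  unify Bool ~ Bool
  unify Int ~ Int
  unify Int ~ Int
let w : Int
  unify Int ~ Int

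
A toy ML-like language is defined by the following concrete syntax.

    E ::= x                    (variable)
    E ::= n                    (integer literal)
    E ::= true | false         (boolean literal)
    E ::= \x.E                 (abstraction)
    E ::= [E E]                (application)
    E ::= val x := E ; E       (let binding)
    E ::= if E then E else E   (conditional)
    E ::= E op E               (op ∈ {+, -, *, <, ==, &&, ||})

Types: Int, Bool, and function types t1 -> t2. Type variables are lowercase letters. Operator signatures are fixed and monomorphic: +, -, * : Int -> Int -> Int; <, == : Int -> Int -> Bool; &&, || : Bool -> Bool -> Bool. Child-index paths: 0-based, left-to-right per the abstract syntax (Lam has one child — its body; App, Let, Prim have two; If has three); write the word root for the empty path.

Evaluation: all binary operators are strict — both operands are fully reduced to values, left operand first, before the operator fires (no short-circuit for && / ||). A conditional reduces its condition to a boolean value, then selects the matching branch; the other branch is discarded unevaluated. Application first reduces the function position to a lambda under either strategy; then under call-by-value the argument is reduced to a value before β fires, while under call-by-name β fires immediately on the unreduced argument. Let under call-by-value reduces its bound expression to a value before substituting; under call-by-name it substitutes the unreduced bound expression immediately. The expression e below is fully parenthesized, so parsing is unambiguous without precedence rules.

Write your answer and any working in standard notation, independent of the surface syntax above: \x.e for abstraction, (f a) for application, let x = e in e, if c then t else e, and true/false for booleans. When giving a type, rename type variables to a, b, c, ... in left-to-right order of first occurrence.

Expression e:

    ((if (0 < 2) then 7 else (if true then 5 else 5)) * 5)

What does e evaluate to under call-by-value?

Trace:
step 0: ((if (0 < 2) then 7 else (if true then 5 else 5)) * 5)
step 1: [delta@0.0] ((if true then 7 else (if true then 5 else 5)) * 5)
step 2: [if@0] (7 * 5)
step 3: [delta@root] 35

Answer: 35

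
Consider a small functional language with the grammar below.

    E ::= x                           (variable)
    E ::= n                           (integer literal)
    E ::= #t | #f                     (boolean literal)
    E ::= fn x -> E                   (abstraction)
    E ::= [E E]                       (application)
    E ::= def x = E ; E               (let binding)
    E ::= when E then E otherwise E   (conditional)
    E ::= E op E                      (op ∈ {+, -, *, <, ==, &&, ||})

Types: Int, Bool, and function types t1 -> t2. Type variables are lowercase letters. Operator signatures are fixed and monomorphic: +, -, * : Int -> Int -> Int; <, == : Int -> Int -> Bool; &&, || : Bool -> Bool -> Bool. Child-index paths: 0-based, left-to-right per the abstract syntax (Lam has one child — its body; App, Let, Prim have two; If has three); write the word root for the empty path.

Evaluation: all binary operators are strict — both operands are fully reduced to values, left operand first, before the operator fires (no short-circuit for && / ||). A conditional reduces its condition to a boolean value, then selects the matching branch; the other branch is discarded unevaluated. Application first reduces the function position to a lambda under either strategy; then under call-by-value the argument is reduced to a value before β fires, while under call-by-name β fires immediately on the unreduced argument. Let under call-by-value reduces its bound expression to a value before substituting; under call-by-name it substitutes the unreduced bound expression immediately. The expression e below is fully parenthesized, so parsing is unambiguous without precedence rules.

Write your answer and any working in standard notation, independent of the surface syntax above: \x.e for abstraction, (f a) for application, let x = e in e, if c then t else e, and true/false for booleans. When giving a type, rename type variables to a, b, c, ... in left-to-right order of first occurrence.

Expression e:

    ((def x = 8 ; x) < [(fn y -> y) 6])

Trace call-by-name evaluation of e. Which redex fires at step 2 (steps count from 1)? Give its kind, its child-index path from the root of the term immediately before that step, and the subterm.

Answer: beta at 1 : ((\y.y) 6)

Trace:
step 0: ((let x = 8 in x) < ((\y.y) 6))
step 1: [let@0] (8 < ((\y.y) 6))
step 2: [beta@1] (8 < 6)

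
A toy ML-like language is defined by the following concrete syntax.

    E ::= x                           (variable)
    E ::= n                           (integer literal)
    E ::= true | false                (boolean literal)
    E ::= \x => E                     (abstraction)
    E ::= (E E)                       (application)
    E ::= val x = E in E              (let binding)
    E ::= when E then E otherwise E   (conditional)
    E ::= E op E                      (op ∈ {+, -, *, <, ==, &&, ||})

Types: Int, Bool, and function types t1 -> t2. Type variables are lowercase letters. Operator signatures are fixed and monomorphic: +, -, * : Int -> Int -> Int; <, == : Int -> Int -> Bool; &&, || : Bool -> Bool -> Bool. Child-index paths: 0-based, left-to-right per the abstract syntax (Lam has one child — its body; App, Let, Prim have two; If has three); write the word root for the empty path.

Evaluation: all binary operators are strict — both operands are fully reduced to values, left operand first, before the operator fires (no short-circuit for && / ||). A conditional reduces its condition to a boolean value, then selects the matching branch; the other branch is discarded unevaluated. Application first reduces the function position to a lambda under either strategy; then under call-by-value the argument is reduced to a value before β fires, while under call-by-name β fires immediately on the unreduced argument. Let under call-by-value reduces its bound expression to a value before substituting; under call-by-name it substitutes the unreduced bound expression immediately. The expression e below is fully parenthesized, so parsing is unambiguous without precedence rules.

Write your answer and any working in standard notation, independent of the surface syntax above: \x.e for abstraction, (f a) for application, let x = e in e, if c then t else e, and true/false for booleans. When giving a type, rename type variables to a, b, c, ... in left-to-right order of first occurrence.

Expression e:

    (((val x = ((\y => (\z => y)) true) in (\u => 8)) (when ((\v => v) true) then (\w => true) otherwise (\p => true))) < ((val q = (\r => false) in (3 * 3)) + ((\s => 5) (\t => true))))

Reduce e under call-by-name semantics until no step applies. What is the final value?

Answer: true

Trace:
step 0: (((let x = ((\y.(\z.y)) true) in (\u.8)) (if ((\v.v) true) then (\w.true) else (\p.true))) < ((let q = (\r.false) in (3 * 3)) + ((\s.5) (\t.true))))
step 1: [let@0.0] (((\u.8) (if ((\v.v) true) then (\w.true) else (\p.true))) < ((let q = (\r.false) in (3 * 3)) + ((\s.5) (\t.true))))
step 2: [beta@0] (8 < ((let q = (\r.false) in (3 * 3)) + ((\s.5) (\t.true))))
step 3: [let@1.0] (8 < ((3 * 3) + ((\s.5) (\t.true))))
step 4: [delta@1.0] (8 < (9 + ((\s.5) (\t.true))))
step 5: [beta@1.1] (8 < (9 + 5))
step 6: [delta@1] (8 < 14)
step 7: [delta@root] true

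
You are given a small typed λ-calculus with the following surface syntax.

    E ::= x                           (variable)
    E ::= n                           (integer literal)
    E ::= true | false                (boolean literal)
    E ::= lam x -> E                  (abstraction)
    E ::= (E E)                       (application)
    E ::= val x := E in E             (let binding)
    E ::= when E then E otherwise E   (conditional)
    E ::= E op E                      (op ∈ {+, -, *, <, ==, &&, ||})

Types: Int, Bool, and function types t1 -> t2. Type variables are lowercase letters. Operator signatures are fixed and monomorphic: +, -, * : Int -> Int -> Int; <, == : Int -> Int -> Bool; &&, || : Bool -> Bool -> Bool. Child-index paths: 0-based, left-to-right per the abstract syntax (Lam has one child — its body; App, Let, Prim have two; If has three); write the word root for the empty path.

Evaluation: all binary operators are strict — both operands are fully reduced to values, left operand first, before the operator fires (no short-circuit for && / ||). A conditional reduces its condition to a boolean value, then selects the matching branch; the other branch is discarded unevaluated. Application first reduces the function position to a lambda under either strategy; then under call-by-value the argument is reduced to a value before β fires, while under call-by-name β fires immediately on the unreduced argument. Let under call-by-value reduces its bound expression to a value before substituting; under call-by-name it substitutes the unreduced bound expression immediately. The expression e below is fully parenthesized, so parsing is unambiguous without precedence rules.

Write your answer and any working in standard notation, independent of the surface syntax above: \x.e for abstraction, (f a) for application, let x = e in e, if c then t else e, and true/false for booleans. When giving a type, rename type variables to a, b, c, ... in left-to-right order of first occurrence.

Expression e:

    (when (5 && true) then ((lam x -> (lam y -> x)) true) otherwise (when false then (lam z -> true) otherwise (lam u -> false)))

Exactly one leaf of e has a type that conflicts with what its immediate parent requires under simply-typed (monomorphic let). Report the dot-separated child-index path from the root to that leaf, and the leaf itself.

Working:
  unify Int ~ Bool
  FAIL: mismatch Int ~ Bool

Answer: 0.0 : 5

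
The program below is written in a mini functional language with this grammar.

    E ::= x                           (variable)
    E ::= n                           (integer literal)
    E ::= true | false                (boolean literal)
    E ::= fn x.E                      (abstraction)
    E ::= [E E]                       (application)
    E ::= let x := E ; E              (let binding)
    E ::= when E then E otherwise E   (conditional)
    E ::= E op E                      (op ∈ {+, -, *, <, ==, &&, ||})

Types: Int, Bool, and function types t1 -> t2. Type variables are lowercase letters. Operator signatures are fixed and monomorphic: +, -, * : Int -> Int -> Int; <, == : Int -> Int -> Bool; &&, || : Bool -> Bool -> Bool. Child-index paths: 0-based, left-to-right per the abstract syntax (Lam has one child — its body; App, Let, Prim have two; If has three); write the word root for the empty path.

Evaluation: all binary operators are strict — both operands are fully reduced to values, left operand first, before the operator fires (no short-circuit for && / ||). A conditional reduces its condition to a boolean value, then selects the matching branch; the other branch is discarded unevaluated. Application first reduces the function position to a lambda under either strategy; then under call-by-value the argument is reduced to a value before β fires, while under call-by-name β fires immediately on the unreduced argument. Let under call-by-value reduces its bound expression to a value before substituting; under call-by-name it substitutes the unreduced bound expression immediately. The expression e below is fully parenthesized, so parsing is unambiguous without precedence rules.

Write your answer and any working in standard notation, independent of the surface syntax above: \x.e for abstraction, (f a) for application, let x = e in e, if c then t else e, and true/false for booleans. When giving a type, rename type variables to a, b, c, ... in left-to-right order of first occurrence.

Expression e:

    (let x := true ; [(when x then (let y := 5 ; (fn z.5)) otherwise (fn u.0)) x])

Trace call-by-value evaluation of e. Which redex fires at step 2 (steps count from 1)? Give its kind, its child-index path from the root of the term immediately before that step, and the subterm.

Answer: if at 0 : (if true then (let y = 5 in (\z.5)) else (\u.0))

Working:
step 0: (let x = true in ((if x then (let y = 5 in (\z.5)) else (\u.0)) x))
step 1: [let@root] ((if true then (let y = 5 in (\z.5)) else (\u.0)) true)
step 2: [if@0] ((let y = 5 in (\z.5)) true)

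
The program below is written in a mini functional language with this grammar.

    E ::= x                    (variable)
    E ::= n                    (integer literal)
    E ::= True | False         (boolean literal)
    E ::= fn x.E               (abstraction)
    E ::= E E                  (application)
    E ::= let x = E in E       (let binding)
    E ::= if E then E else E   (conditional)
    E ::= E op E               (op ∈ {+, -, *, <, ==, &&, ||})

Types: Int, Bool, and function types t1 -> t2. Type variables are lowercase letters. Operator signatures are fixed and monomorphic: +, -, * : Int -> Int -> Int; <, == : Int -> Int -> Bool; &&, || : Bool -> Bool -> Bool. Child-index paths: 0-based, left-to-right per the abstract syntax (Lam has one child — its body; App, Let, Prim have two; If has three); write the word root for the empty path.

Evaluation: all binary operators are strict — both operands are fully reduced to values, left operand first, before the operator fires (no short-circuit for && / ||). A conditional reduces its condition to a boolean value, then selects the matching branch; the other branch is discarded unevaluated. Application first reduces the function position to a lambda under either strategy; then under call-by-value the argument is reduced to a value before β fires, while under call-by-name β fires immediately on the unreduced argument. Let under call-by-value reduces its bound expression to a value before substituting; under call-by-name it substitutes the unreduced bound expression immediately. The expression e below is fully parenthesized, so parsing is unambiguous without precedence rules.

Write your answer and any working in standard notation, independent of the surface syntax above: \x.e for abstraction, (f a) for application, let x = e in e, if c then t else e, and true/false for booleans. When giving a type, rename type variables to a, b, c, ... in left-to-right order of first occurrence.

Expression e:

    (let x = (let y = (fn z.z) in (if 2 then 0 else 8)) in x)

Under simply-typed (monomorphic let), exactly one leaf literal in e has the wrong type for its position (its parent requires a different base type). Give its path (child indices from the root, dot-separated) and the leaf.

Trace:
z : a
\z._ : a -> a
let y : a -> a
  unify Int ~ Bool
  FAIL: mismatch Int ~ Bool

Answer: 0.1.0 : 2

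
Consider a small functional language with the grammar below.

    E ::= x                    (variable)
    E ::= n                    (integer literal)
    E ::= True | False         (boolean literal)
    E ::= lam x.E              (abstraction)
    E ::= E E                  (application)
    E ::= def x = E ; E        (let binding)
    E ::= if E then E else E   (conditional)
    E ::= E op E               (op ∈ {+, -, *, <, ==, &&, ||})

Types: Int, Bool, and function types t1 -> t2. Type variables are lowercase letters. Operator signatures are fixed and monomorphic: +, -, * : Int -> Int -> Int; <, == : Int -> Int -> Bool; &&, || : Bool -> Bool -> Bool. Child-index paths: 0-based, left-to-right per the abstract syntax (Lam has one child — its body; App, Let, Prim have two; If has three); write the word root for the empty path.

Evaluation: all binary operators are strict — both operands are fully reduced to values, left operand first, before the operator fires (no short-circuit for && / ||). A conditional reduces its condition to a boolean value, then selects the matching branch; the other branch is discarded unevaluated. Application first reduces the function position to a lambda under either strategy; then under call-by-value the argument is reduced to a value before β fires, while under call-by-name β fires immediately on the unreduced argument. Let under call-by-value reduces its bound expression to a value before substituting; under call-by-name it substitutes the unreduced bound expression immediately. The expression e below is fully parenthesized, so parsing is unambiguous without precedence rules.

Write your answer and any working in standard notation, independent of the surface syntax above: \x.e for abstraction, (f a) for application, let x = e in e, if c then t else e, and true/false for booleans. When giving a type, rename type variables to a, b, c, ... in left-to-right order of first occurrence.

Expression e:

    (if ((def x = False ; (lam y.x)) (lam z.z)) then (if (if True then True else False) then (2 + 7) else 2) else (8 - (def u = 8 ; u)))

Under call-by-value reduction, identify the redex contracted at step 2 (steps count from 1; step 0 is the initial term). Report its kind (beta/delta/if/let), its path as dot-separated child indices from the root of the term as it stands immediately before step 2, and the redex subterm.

Derivation:
step 0: (if ((let x = false in (\y.x)) (\z.z)) then (if (if true then true else false) then (2 + 7) else 2) else (8 - (let u = 8 in u)))
step 1: [let@0.0] (if ((\y.false) (\z.z)) then (if (if true then true else false) then (2 + 7) else 2) else (8 - (let u = 8 in u)))
step 2: [beta@0] (if false then (if (if true then true else false) then (2 + 7) else 2) else (8 - (let u = 8 in u)))

Answer: beta at 0 : ((\y.false) (\z.z))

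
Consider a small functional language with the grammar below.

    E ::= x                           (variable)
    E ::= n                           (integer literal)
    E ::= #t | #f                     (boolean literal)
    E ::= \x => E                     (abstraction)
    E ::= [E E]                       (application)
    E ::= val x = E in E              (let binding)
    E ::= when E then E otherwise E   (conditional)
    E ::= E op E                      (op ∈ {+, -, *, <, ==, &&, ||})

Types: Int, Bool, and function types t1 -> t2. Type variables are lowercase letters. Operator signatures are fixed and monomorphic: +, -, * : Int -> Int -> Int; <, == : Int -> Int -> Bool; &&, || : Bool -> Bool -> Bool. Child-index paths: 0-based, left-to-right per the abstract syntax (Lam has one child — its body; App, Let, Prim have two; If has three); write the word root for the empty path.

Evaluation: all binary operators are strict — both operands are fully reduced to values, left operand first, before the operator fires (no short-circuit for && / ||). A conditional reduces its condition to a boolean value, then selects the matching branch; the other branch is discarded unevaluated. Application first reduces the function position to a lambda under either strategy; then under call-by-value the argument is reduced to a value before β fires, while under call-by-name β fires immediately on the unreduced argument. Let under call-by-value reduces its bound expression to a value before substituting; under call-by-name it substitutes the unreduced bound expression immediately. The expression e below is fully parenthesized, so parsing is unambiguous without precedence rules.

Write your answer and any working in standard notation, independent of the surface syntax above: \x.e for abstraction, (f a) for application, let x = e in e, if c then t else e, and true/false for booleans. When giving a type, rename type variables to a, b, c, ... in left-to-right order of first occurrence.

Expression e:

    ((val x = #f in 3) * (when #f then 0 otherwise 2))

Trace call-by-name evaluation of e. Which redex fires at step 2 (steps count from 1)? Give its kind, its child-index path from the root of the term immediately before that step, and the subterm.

Answer: if at 1 : (if false then 0 else 2)

Derivation:
step 0: ((let x = false in 3) * (if false then 0 else 2))
step 1: [let@0] (3 * (if false then 0 else 2))
step 2: [if@1] (3 * 2)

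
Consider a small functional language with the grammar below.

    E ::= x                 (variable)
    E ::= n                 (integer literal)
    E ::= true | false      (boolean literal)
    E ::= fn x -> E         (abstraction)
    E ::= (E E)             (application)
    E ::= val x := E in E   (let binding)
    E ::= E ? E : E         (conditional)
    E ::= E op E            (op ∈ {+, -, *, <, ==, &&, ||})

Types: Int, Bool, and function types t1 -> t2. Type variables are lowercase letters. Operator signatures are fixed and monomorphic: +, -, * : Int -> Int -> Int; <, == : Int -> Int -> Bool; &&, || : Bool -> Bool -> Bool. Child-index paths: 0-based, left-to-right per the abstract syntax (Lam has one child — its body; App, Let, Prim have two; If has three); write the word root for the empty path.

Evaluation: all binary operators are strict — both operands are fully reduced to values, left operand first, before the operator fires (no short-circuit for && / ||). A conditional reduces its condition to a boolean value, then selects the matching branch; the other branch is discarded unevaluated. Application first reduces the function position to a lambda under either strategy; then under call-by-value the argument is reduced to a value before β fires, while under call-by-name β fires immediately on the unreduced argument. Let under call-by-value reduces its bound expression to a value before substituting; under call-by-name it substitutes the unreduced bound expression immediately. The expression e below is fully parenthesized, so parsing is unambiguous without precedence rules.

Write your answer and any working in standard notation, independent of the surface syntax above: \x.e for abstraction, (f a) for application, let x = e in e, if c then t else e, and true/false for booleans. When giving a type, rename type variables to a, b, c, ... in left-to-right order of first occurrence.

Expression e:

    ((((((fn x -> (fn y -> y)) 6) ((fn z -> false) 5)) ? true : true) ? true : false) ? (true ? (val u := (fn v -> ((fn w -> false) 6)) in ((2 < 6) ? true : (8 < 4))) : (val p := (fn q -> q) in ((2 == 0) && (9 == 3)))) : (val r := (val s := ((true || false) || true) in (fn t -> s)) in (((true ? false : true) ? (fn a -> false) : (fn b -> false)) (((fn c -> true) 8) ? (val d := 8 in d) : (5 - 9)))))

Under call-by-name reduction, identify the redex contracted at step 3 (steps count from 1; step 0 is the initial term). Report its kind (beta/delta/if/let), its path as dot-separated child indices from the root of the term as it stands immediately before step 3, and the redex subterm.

Answer: beta at 0.0.0 : ((\z.false) 5)

Trace:
step 0: (if (if (if (((\x.(\y.y)) 6) ((\z.false) 5)) then true else true) then true else false) then (if true then (let u = (\v.((\w.false) 6)) in (if (2 < 6) then true else (8 < 4))) else (let p = (\q.q) in ((2 == 0) && (9 == 3)))) else (let r = (let s = ((true || false) || true) in (\t.s)) in ((if (if true then false else true) then (\a.false) else (\b.false)) (if ((\c.true) 8) then (let d = 8 in d) else (5 - 9)))))
step 1: [beta@0.0.0.0] (if (if (if ((\y.y) ((\z.false) 5)) then true else true) then true else false) then (if true then (let u = (\v.((\w.false) 6)) in (if (2 < 6) then true else (8 < 4))) else (let p = (\q.q) in ((2 == 0) && (9 == 3)))) else (let r = (let s = ((true || false) || true) in (\t.s)) in ((if (if true then false else true) then (\a.false) else (\b.false)) (if ((\c.true) 8) then (let d = 8 in d) else (5 - 9)))))
step 2: [beta@0.0.0] (if (if (if ((\z.false) 5) then true else true) then true else false) then (if true then (let u = (\v.((\w.false) 6)) in (if (2 < 6) then true else (8 < 4))) else (let p = (\q.q) in ((2 == 0) && (9 == 3)))) else (let r = (let s = ((true || false) || true) in (\t.s)) in ((if (if true then false else true) then (\a.false) else (\b.false)) (if ((\c.true) 8) then (let d = 8 in d) else (5 - 9)))))
step 3: [beta@0.0.0] (if (if (if false then true else true) then true else false) then (if true then (let u = (\v.((\w.false) 6)) in (if (2 < 6) then true else (8 < 4))) else (let p = (\q.q) in ((2 == 0) && (9 == 3)))) else (let r = (let s = ((true || false) || true) in (\t.s)) in ((if (if true then false else true) then (\a.false) else (\b.false)) (if ((\c.true) 8) then (let d = 8 in d) else (5 - 9)))))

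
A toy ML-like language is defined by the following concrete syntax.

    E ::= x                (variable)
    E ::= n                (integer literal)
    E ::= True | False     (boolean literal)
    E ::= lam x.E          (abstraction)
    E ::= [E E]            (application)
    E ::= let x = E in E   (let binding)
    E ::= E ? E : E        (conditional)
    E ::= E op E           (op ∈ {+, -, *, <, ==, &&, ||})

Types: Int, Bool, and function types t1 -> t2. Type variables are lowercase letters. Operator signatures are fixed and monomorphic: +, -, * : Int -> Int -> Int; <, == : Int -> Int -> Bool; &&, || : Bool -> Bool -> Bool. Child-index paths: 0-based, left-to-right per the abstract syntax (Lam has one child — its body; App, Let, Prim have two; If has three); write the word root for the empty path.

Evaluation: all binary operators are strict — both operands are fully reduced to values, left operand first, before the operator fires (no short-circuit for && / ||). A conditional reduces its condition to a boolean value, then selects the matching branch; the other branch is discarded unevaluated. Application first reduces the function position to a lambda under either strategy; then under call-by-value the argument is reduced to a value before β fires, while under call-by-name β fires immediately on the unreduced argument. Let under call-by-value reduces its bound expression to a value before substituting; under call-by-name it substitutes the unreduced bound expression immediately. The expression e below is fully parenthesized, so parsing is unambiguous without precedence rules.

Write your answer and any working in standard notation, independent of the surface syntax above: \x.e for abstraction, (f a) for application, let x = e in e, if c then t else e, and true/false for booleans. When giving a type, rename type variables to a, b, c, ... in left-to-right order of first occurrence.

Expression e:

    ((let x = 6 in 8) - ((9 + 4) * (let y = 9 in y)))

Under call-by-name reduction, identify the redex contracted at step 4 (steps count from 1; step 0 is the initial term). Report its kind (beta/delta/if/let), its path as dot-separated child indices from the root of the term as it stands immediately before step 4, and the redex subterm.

Derivation:
step 0: ((let x = 6 in 8) - ((9 + 4) * (let y = 9 in y)))
step 1: [let@0] (8 - ((9 + 4) * (let y = 9 in y)))
step 2: [delta@1.0] (8 - (13 * (let y = 9 in y)))
step 3: [let@1.1] (8 - (13 * 9))
step 4: [delta@1] (8 - 117)

Answer: delta at 1 : (13 * 9)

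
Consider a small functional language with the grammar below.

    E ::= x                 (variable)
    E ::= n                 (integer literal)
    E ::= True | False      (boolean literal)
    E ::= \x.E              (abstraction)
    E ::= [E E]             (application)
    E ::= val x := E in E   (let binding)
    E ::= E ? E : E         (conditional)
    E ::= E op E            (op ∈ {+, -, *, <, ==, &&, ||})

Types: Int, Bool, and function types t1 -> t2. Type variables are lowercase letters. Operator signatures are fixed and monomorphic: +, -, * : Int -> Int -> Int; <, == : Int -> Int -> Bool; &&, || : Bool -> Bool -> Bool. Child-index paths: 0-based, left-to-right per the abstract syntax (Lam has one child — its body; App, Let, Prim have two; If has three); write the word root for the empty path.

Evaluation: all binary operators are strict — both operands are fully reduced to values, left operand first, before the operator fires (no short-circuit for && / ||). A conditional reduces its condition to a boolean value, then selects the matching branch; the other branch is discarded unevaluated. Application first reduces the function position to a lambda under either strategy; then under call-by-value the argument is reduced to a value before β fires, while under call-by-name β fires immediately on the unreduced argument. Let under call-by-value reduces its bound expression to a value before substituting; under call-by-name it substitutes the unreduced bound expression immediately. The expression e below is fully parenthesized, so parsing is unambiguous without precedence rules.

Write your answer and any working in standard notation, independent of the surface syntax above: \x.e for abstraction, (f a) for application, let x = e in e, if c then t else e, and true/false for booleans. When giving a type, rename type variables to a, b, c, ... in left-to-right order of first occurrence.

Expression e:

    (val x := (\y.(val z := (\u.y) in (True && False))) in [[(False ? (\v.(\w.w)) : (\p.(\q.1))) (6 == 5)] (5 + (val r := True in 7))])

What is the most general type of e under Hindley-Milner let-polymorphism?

Answer: Int

Working:
y : a
\u._ : b -> a
let z : forall. b -> a
  unify Bool ~ Bool
  unify Bool ~ Bool
\y._ : a -> Bool
let x : forall. a -> Bool
  unify Bool ~ Bool
w : d
\w._ : d -> d
\v._ : c -> d -> d
\q._ : f -> Int
\p._ : e -> f -> Int
  unify c -> d -> d ~ e -> f -> Int
  unify c ~ e
  unify d -> d ~ f -> Int
  unify d ~ f
  unify f ~ Int
  unify Int ~ Int
  unify Int ~ Int
  unify e -> Int -> Int ~ Bool -> g
  unify e ~ Bool
  unify Int -> Int ~ g
_ _ : Int -> Int
  unify Int ~ Int
let r : Bool
  unify Int ~ Int
  unify Int -> Int ~ Int -> h
  unify Int ~ Int
  unify Int ~ h
_ _ : Int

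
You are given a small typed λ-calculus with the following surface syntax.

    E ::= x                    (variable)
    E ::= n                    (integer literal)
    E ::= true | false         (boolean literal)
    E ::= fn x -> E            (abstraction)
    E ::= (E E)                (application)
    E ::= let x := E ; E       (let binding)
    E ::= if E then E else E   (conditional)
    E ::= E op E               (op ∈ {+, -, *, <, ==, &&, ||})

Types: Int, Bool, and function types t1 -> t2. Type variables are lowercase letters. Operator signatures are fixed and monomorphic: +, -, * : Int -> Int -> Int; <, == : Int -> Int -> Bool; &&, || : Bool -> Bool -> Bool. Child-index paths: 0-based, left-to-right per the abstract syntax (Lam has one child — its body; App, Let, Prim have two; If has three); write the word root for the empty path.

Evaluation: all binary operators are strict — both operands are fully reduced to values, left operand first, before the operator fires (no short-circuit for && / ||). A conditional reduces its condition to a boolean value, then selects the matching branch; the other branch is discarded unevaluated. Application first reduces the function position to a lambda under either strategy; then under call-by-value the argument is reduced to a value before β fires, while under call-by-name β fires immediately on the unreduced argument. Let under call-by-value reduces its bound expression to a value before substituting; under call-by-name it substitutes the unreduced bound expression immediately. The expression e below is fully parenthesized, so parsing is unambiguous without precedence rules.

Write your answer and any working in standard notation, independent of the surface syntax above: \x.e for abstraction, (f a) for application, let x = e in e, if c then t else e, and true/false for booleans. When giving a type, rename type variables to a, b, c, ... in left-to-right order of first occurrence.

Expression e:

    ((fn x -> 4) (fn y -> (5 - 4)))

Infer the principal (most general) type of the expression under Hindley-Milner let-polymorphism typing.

Derivation:
\x._ : a -> Int
  unify Int ~ Int
  unify Int ~ Int
\y._ : b -> Int
  unify a -> Int ~ (b -> Int) -> c
  unify a ~ b -> Int
  unify Int ~ c
_ _ : Int

Answer: Int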